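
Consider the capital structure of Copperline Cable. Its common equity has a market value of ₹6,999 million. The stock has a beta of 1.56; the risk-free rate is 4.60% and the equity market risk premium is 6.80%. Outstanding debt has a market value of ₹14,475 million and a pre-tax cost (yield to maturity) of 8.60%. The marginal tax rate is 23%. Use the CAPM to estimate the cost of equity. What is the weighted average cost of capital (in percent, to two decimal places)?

9.42%

Cost of equity via CAPM: Re = 4.6% + 1.56 × 6.8% = 15.2080%.
Total capital V = 6999 + 14475 = 21474.
Equity: weight = 6999/21474 = 0.3259; cost = 15.208%.
Debt: weight = 14475/21474 = 0.6741; after-tax cost = 8.6% × (1 − 23%) = 6.6220%.
WACC = 0.3259 × 15.2080% + 0.6741 × 6.6220% = 9.4204%.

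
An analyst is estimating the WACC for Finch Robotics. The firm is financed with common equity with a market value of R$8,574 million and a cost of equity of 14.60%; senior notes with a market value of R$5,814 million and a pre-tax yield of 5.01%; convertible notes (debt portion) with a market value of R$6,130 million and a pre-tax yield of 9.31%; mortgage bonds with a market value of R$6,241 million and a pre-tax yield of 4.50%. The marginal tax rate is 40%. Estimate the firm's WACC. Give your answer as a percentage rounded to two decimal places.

7.24%

Total capital V = 8574 + 5814 + 6130 + 6241 = 26759.
Equity: weight = 8574/26759 = 0.3204; cost = 14.6%.
Senior notes: weight = 5814/26759 = 0.2173; after-tax cost = 5.01% × (1 − 40%) = 3.0060%.
Convertible notes (debt portion): weight = 6130/26759 = 0.2291; after-tax cost = 9.31% × (1 − 40%) = 5.5860%.
Mortgage bonds: weight = 6241/26759 = 0.2332; after-tax cost = 4.5% × (1 − 40%) = 2.7000%.
WACC = 0.3204 × 14.6000% + 0.2173 × 3.0060% + 0.2291 × 5.5860% + 0.2332 × 2.7000% = 7.2406%.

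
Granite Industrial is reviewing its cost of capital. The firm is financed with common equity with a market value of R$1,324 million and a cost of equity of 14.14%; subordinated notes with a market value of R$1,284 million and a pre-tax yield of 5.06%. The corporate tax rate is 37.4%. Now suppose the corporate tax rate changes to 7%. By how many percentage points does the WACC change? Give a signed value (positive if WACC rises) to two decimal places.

+0.76 pp

Current WACC:
Total capital V = 1324 + 1284 = 2608.
Equity: weight = 1324/2608 = 0.5077; cost = 14.14%.
Subordinated notes: weight = 1284/2608 = 0.4923; after-tax cost = 5.06% × (1 − 37.4%) = 3.1676%.
WACC = 0.5077 × 14.1400% + 0.4923 × 3.1676% = 8.7379%.
After the change:
Total capital V = 1324 + 1284 = 2608.
Equity: weight = 1324/2608 = 0.5077; cost = 14.14%.
Subordinated notes: weight = 1284/2608 = 0.4923; after-tax cost = 5.06% × (1 − 7%) = 4.7058%.
WACC = 0.5077 × 14.1400% + 0.4923 × 4.7058% = 9.4952%.
Change in WACC = 9.4952% − 8.7379% = 0.7573 pp.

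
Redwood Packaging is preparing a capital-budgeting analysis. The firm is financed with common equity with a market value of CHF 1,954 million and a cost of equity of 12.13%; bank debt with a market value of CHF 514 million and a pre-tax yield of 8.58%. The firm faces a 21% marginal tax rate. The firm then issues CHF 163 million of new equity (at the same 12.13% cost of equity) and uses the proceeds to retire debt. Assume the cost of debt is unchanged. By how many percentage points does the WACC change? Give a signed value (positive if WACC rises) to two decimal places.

Current WACC:
Total capital V = 1954 + 514 = 2468.
Equity: weight = 1954/2468 = 0.7917; cost = 12.13%.
Bank debt: weight = 514/2468 = 0.2083; after-tax cost = 8.58% × (1 − 21%) = 6.7782%.
WACC = 0.7917 × 12.1300% + 0.2083 × 6.7782% = 11.0154%.
After the change:
Total capital V = 2117 + 351 = 2468.
Equity: weight = 2117/2468 = 0.8578; cost = 12.13%.
Bank debt: weight = 351/2468 = 0.1422; after-tax cost = 8.58% × (1 − 21%) = 6.7782%.
WACC = 0.8578 × 12.1300% + 0.1422 × 6.7782% = 11.3689%.
Change in WACC = 11.3689% − 11.0154% = 0.3535 pp.

+0.35 pp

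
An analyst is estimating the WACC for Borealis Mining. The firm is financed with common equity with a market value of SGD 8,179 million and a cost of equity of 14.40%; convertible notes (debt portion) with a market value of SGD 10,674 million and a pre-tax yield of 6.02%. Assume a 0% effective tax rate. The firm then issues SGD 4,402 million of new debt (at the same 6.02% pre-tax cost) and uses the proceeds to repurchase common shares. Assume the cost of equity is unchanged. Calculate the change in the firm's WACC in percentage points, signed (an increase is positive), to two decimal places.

Current WACC:
Total capital V = 8179 + 10674 = 18853.
Equity: weight = 8179/18853 = 0.4338; cost = 14.4%.
Convertible notes (debt portion): weight = 10674/18853 = 0.5662; after-tax cost = 6.02% × (1 − 0%) = 6.0200%.
WACC = 0.4338 × 14.4000% + 0.5662 × 6.0200% = 9.6555%.
After the change:
Total capital V = 3777 + 15076 = 18853.
Equity: weight = 3777/18853 = 0.2003; cost = 14.4%.
Convertible notes (debt portion): weight = 15076/18853 = 0.7997; after-tax cost = 6.02% × (1 − 0%) = 6.0200%.
WACC = 0.2003 × 14.4000% + 0.7997 × 6.0200% = 7.6988%.
Change in WACC = 7.6988% − 9.6555% = -1.9567 pp.

-1.96 pp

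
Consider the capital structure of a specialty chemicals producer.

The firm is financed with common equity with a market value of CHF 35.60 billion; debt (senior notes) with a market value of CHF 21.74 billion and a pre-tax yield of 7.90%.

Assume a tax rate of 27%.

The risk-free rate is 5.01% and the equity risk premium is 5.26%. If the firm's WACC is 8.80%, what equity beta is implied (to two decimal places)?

Total capital V = 35.6 + 21.74 = 57.34.
Equity weight = 35.6/57.34 = 0.6209.
Senior notes weight = 21.74/57.34 = 0.3791.
Debt contribution = 0.3791 × 7.9% × (1 − 27%) = 2.1865%.
Required equity contribution = 8.8% − 2.1865% = 6.6135%  ⇒  Re = 10.6522%.
CAPM: 10.6522% = 5.01% + β × 5.26%  ⇒  β = 1.0727.

1.07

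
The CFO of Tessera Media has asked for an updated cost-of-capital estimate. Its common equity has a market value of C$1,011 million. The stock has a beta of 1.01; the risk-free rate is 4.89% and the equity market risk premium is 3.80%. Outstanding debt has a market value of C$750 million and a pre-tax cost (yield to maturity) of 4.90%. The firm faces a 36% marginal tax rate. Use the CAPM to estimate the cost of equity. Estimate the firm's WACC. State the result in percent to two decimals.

Cost of equity via CAPM: Re = 4.89% + 1.01 × 3.8% = 8.7280%.
Total capital V = 1011 + 750 = 1761.
Equity: weight = 1011/1761 = 0.5741; cost = 8.728%.
Debt: weight = 750/1761 = 0.4259; after-tax cost = 4.9% × (1 − 36%) = 3.1360%.
WACC = 0.5741 × 8.7280% + 0.4259 × 3.1360% = 6.3464%.

6.35%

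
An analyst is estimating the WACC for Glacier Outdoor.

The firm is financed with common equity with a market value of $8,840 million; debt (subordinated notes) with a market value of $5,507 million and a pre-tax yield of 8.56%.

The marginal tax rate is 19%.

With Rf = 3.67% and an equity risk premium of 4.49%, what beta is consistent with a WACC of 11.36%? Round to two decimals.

2.33

Total capital V = 8840 + 5507 = 14347.
Equity weight = 8840/14347 = 0.6162.
Subordinated notes weight = 5507/14347 = 0.3838.
Debt contribution = 0.3838 × 8.56% × (1 − 19%) = 2.6614%.
Required equity contribution = 11.36% − 2.6614% = 8.6986%  ⇒  Re = 14.1175%.
CAPM: 14.1175% = 3.67% + β × 4.49%  ⇒  β = 2.3268.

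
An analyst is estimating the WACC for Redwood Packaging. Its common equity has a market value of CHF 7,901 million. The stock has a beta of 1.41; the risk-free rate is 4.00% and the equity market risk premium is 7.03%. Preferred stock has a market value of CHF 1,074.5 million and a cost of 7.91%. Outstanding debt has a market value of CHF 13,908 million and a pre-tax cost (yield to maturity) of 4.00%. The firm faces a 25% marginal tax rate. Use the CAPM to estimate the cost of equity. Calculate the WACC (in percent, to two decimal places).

7.00%

Cost of equity via CAPM: Re = 4.0% + 1.41 × 7.03% = 13.9123%.
Total capital V = 7901 + 1074.5 + 13908 = 22883.5.
Equity: weight = 7901/22883.5 = 0.3453; cost = 13.9123%.
Preferred: weight = 1074.5/22883.5 = 0.0470; cost = 7.91%.
Debt: weight = 13908/22883.5 = 0.6078; after-tax cost = 4% × (1 − 25%) = 3.0000%.
WACC = 0.3453 × 13.9123% + 0.0470 × 7.9100% + 0.6078 × 3.0000% = 6.9982%.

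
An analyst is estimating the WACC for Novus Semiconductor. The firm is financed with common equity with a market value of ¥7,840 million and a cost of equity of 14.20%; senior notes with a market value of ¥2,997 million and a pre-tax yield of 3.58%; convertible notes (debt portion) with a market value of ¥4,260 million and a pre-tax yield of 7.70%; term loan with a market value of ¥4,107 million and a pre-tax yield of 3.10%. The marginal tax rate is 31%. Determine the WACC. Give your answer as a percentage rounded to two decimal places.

7.82%

Total capital V = 7840 + 2997 + 4260 + 4107 = 19204.
Equity: weight = 7840/19204 = 0.4082; cost = 14.2%.
Senior notes: weight = 2997/19204 = 0.1561; after-tax cost = 3.58% × (1 − 31%) = 2.4702%.
Convertible notes (debt portion): weight = 4260/19204 = 0.2218; after-tax cost = 7.7% × (1 − 31%) = 5.3130%.
Term loan: weight = 4107/19204 = 0.2139; after-tax cost = 3.1% × (1 − 31%) = 2.1390%.
WACC = 0.4082 × 14.2000% + 0.1561 × 2.4702% + 0.2218 × 5.3130% + 0.2139 × 2.1390% = 7.8187%.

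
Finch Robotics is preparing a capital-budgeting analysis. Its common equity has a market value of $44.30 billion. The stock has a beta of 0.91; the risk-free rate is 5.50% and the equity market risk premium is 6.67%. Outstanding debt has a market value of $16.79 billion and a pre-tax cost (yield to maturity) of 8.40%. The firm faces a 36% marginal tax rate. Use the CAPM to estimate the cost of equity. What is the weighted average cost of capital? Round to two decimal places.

Cost of equity via CAPM: Re = 5.5% + 0.91 × 6.67% = 11.5697%.
Total capital V = 44.3 + 16.79 = 61.09.
Equity: weight = 44.3/61.09 = 0.7252; cost = 11.5697%.
Debt: weight = 16.79/61.09 = 0.2748; after-tax cost = 8.4% × (1 − 36%) = 5.3760%.
WACC = 0.7252 × 11.5697% + 0.2748 × 5.3760% = 9.8674%.

9.87%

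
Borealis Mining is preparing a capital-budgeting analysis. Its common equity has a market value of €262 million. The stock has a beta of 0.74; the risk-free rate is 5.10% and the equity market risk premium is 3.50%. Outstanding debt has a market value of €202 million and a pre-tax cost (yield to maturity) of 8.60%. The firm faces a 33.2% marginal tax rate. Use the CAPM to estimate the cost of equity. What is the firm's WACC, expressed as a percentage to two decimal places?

Cost of equity via CAPM: Re = 5.1% + 0.74 × 3.5% = 7.6900%.
Total capital V = 262 + 202 = 464.
Equity: weight = 262/464 = 0.5647; cost = 7.69%.
Debt: weight = 202/464 = 0.4353; after-tax cost = 8.6% × (1 − 33.2%) = 5.7448%.
WACC = 0.5647 × 7.6900% + 0.4353 × 5.7448% = 6.8432%.

6.84%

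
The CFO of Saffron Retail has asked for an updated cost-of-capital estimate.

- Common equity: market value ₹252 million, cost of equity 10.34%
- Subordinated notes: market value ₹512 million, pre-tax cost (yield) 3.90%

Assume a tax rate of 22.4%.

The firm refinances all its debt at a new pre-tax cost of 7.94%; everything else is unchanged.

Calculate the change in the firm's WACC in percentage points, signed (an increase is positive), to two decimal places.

Current WACC:
Total capital V = 252 + 512 = 764.
Equity: weight = 252/764 = 0.3298; cost = 10.34%.
Subordinated notes: weight = 512/764 = 0.6702; after-tax cost = 3.9% × (1 − 22.4%) = 3.0264%.
WACC = 0.3298 × 10.3400% + 0.6702 × 3.0264% = 5.4387%.
After the change:
Total capital V = 252 + 512 = 764.
Equity: weight = 252/764 = 0.3298; cost = 10.34%.
Subordinated notes: weight = 512/764 = 0.6702; after-tax cost = 7.94% × (1 − 22.4%) = 6.1614%.
WACC = 0.3298 × 10.3400% + 0.6702 × 6.1614% = 7.5397%.
Change in WACC = 7.5397% − 5.4387% = 2.1010 pp.

+2.10 pp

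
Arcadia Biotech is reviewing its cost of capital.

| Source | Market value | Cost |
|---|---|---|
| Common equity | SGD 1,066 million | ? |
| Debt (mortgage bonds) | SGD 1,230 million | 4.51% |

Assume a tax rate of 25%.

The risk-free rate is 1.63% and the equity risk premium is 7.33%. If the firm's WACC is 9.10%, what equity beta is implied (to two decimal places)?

Total capital V = 1066 + 1230 = 2296.
Equity weight = 1066/2296 = 0.4643.
Mortgage bonds weight = 1230/2296 = 0.5357.
Debt contribution = 0.5357 × 4.51% × (1 − 25%) = 1.8121%.
Required equity contribution = 9.1% − 1.8121% = 7.2879%  ⇒  Re = 15.6971%.
CAPM: 15.6971% = 1.63% + β × 7.33%  ⇒  β = 1.9191.

1.92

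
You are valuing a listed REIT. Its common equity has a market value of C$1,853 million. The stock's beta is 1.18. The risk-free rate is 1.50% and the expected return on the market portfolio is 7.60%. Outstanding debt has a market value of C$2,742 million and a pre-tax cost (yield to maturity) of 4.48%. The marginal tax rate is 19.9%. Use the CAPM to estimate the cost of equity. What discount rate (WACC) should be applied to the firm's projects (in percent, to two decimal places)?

Market risk premium = 7.6% − 1.5% = 6.1%.
Cost of equity via CAPM: Re = 1.5% + 1.18 × 6.1% = 8.6980%.
Total capital V = 1853 + 2742 = 4595.
Equity: weight = 1853/4595 = 0.4033; cost = 8.698%.
Debt: weight = 2742/4595 = 0.5967; after-tax cost = 4.48% × (1 − 19.9%) = 3.5885%.
WACC = 0.4033 × 8.6980% + 0.5967 × 3.5885% = 5.6490%.

5.65%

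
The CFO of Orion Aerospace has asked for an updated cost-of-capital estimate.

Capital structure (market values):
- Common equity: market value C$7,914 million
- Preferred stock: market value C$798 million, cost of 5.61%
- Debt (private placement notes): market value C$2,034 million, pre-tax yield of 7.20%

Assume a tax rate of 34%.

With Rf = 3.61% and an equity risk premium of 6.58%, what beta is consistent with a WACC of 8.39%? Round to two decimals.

Total capital V = 7914 + 798 + 2034 = 10746.
Equity weight = 7914/10746 = 0.7365.
Preferred weight = 798/10746 = 0.0743.
Private placement notes weight = 2034/10746 = 0.1893.
Debt contribution = 0.1893 × 7.2% × (1 − 34%) = 0.8995%.
Preferred contribution = 0.0743 × 5.61% = 0.4166%.
Required equity contribution = 8.39% − 1.3161% = 7.0739%  ⇒  Re = 9.6053%.
CAPM: 9.6053% = 3.61% + β × 6.58%  ⇒  β = 0.9111.

0.91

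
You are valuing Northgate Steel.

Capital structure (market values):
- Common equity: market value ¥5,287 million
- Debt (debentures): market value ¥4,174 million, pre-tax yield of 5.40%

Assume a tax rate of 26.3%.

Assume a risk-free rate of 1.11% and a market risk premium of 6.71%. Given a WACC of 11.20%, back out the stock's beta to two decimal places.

Total capital V = 5287 + 4174 = 9461.
Equity weight = 5287/9461 = 0.5588.
Debentures weight = 4174/9461 = 0.4412.
Debt contribution = 0.4412 × 5.4% × (1 − 26.3%) = 1.7558%.
Required equity contribution = 11.2% − 1.7558% = 9.4442%  ⇒  Re = 16.9002%.
CAPM: 16.9002% = 1.11% + β × 6.71%  ⇒  β = 2.3532.

2.35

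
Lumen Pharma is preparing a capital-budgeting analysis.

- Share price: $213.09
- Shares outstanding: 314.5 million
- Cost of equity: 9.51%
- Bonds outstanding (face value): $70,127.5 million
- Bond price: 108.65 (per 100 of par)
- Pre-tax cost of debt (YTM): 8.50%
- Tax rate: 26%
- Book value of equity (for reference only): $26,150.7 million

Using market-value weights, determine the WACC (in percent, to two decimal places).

Market value of equity E = 213.09 × 314.5m = 67016.805m. Market value of debt D = 70127.5m × 108.65/100 = 76193.52875m.
Total capital V = 67016.805 + 76193.52875 = 143210.33375.
Equity: weight = 67016.805/143210.33375 = 0.4680; cost = 9.51%.
Bonds outstanding: weight = 76193.52875/143210.33375 = 0.5320; after-tax cost = 8.5% × (1 − 26%) = 6.2900%.
WACC = 0.4680 × 9.5100% + 0.5320 × 6.2900% = 7.7968%.

7.80%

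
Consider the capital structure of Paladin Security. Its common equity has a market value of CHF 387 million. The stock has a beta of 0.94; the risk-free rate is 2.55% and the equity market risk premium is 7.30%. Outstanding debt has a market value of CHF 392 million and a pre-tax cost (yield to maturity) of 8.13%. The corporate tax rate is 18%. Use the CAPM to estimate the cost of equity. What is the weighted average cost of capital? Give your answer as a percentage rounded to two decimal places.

8.03%

Cost of equity via CAPM: Re = 2.55% + 0.94 × 7.3% = 9.4120%.
Total capital V = 387 + 392 = 779.
Equity: weight = 387/779 = 0.4968; cost = 9.412%.
Debt: weight = 392/779 = 0.5032; after-tax cost = 8.13% × (1 − 18%) = 6.6666%.
WACC = 0.4968 × 9.4120% + 0.5032 × 6.6666% = 8.0305%.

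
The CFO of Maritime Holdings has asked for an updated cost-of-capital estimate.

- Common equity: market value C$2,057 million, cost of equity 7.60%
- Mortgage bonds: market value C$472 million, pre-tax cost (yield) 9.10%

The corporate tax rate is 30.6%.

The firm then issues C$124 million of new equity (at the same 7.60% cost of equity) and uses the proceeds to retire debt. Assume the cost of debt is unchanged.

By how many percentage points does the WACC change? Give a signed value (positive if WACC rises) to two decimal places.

Current WACC:
Total capital V = 2057 + 472 = 2529.
Equity: weight = 2057/2529 = 0.8134; cost = 7.6%.
Mortgage bonds: weight = 472/2529 = 0.1866; after-tax cost = 9.1% × (1 − 30.6%) = 6.3154%.
WACC = 0.8134 × 7.6000% + 0.1866 × 6.3154% = 7.3602%.
After the change:
Total capital V = 2181 + 348 = 2529.
Equity: weight = 2181/2529 = 0.8624; cost = 7.6%.
Mortgage bonds: weight = 348/2529 = 0.1376; after-tax cost = 9.1% × (1 − 30.6%) = 6.3154%.
WACC = 0.8624 × 7.6000% + 0.1376 × 6.3154% = 7.4232%.
Change in WACC = 7.4232% − 7.3602% = 0.0630 pp.

+0.06 pp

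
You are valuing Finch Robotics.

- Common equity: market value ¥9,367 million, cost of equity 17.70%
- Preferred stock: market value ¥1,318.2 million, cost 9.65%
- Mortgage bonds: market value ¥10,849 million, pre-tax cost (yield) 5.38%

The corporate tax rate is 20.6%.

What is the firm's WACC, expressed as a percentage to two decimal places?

Total capital V = 9367 + 1318.2 + 10849 = 21534.2.
Equity: weight = 9367/21534.2 = 0.4350; cost = 17.7%.
Preferred: weight = 1318.2/21534.2 = 0.0612; cost = 9.65%.
Mortgage bonds: weight = 10849/21534.2 = 0.5038; after-tax cost = 5.38% × (1 − 20.6%) = 4.2717%.
WACC = 0.4350 × 17.7000% + 0.0612 × 9.6500% + 0.5038 × 4.2717% = 10.4420%.

10.44%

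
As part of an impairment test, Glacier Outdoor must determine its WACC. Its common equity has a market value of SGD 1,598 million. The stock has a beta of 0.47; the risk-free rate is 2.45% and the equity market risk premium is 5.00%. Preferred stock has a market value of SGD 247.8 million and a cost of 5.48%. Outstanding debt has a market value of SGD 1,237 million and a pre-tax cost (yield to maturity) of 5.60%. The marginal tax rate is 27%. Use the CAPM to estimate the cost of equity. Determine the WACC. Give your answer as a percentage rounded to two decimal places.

4.57%

Cost of equity via CAPM: Re = 2.45% + 0.47 × 5.0% = 4.8000%.
Total capital V = 1598 + 247.8 + 1237 = 3082.8.
Equity: weight = 1598/3082.8 = 0.5184; cost = 4.8%.
Preferred: weight = 247.8/3082.8 = 0.0804; cost = 5.48%.
Debt: weight = 1237/3082.8 = 0.4013; after-tax cost = 5.6% × (1 − 27%) = 4.0880%.
WACC = 0.5184 × 4.8000% + 0.0804 × 5.4800% + 0.4013 × 4.0880% = 4.5690%.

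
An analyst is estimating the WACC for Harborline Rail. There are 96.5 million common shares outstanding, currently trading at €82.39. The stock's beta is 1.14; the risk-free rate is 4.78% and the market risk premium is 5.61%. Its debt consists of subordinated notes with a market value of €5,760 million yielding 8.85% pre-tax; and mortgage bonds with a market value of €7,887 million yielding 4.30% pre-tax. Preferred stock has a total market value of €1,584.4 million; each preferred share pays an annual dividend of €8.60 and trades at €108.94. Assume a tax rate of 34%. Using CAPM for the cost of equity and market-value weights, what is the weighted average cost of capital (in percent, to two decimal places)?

Cost of equity via CAPM: Re = 4.78% + 1.14 × 5.61% = 11.1754%.
Cost of preferred: Rp = 8.6 / 108.94 = 7.8943%.
Market value of equity E = 82.39 × 96.5m = 7950.635m.
Total capital V = 7950.635 + 1584.4 + 5760 + 7887 = 23182.035.
Equity: weight = 7950.635/23182.035 = 0.3430; cost = 11.1754%.
Preferred: weight = 1584.4/23182.035 = 0.0683; cost = 7.8943%.
Subordinated notes: weight = 5760/23182.035 = 0.2485; after-tax cost = 8.85% × (1 − 34%) = 5.8410%.
Mortgage bonds: weight = 7887/23182.035 = 0.3402; after-tax cost = 4.3% × (1 − 34%) = 2.8380%.
WACC = 0.3430 × 11.1754% + 0.0683 × 7.8943% + 0.2485 × 5.8410% + 0.3402 × 2.8380% = 6.7892%.

6.79%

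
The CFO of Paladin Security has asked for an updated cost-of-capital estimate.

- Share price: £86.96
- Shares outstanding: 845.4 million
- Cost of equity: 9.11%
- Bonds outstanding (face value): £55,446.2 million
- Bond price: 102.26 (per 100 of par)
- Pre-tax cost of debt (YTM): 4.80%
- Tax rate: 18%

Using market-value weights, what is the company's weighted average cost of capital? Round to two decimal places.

6.86%

Market value of equity E = 86.96 × 845.4m = 73515.984m. Market value of debt D = 55446.2m × 102.26/100 = 56699.28412m.
Total capital V = 73515.984 + 56699.28412 = 130215.26812.
Equity: weight = 73515.984/130215.26812 = 0.5646; cost = 9.11%.
Bonds outstanding: weight = 56699.28412/130215.26812 = 0.4354; after-tax cost = 4.8% × (1 − 18%) = 3.9360%.
WACC = 0.5646 × 9.1100% + 0.4354 × 3.9360% = 6.8571%.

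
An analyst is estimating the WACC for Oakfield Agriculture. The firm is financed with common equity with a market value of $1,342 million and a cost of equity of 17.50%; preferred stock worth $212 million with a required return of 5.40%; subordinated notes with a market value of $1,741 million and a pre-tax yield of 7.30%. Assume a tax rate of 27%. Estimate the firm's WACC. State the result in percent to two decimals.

Total capital V = 1342 + 212 + 1741 = 3295.
Equity: weight = 1342/3295 = 0.4073; cost = 17.5%.
Preferred: weight = 212/3295 = 0.0643; cost = 5.4%.
Subordinated notes: weight = 1741/3295 = 0.5284; after-tax cost = 7.3% × (1 − 27%) = 5.3290%.
WACC = 0.4073 × 17.5000% + 0.0643 × 5.4000% + 0.5284 × 5.3290% = 10.2906%.

10.29%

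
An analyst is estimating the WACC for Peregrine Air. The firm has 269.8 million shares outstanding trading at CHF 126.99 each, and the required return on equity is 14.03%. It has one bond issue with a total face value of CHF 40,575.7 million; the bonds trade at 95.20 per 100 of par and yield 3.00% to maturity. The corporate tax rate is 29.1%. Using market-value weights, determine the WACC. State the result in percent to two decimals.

7.72%

Market value of equity E = 126.99 × 269.8m = 34261.902m. Market value of debt D = 40575.7m × 95.2/100 = 38628.0664m.
Total capital V = 34261.902 + 38628.0664 = 72889.9684.
Equity: weight = 34261.902/72889.9684 = 0.4700; cost = 14.03%.
Bonds outstanding: weight = 38628.0664/72889.9684 = 0.5300; after-tax cost = 3% × (1 − 29.1%) = 2.1270%.
WACC = 0.4700 × 14.0300% + 0.5300 × 2.1270% = 7.7220%.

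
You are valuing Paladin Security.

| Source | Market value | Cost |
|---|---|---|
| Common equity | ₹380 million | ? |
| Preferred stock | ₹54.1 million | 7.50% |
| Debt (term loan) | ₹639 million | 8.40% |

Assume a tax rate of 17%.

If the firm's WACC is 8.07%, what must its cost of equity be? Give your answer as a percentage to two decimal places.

10.00%

Total capital V = 380 + 54.1 + 639 = 1073.1.
Equity weight = 380/1073.1 = 0.3541.
Preferred weight = 54.1/1073.1 = 0.0504.
Term loan weight = 639/1073.1 = 0.5955.
Debt contribution = 0.5955 × 8.4% × (1 − 17%) = 4.1516%.
Preferred contribution = 0.0504 × 7.5% = 0.3781%.
Required equity contribution = 8.07% − 4.5297% = 3.5403%.
Re = 3.5403% / 0.3541 = 9.9975%.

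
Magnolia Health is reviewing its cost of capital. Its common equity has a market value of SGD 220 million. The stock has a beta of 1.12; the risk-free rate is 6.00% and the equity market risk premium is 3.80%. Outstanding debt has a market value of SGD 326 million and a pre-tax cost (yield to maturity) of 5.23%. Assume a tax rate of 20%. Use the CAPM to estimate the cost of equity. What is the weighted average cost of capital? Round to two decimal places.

Cost of equity via CAPM: Re = 6.0% + 1.12 × 3.8% = 10.2560%.
Total capital V = 220 + 326 = 546.
Equity: weight = 220/546 = 0.4029; cost = 10.256%.
Debt: weight = 326/546 = 0.5971; after-tax cost = 5.23% × (1 − 20%) = 4.1840%.
WACC = 0.4029 × 10.2560% + 0.5971 × 4.1840% = 6.6306%.

6.63%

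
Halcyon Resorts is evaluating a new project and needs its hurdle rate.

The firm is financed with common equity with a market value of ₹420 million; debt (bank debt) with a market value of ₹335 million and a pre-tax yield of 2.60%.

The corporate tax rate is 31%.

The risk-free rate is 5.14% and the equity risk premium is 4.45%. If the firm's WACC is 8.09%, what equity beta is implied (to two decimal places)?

1.79

Total capital V = 420 + 335 = 755.
Equity weight = 420/755 = 0.5563.
Bank debt weight = 335/755 = 0.4437.
Debt contribution = 0.4437 × 2.6% × (1 − 31%) = 0.7960%.
Required equity contribution = 8.09% − 0.7960% = 7.2940%  ⇒  Re = 13.1118%.
CAPM: 13.1118% = 5.14% + β × 4.45%  ⇒  β = 1.7914.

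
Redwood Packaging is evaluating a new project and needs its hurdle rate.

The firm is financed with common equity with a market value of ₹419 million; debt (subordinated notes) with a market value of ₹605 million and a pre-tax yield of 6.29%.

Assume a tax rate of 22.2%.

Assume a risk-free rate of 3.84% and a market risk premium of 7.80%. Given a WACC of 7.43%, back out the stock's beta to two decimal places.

Total capital V = 419 + 605 = 1024.
Equity weight = 419/1024 = 0.4092.
Subordinated notes weight = 605/1024 = 0.5908.
Debt contribution = 0.5908 × 6.29% × (1 − 22.2%) = 2.8913%.
Required equity contribution = 7.43% − 2.8913% = 4.5387%  ⇒  Re = 11.0923%.
CAPM: 11.0923% = 3.84% + β × 7.8%  ⇒  β = 0.9298.

0.93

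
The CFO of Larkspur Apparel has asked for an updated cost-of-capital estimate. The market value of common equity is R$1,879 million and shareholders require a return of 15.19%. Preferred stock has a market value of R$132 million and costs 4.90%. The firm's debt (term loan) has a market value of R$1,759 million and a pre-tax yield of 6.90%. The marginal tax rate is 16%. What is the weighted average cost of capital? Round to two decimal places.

10.45%

Total capital V = 1879 + 132 + 1759 = 3770.
Equity: weight = 1879/3770 = 0.4984; cost = 15.19%.
Preferred: weight = 132/3770 = 0.0350; cost = 4.9%.
Term loan: weight = 1759/3770 = 0.4666; after-tax cost = 6.9% × (1 − 16%) = 5.7960%.
WACC = 0.4984 × 15.1900% + 0.0350 × 4.9000% + 0.4666 × 5.7960% = 10.4467%.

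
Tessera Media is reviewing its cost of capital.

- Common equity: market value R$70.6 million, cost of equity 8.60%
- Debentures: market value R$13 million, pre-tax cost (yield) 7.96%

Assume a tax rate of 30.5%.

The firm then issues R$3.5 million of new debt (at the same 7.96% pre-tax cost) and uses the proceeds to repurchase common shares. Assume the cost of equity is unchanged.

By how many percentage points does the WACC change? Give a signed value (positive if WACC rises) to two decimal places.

-0.13 pp

Current WACC:
Total capital V = 70.6 + 13 = 83.6.
Equity: weight = 70.6/83.6 = 0.8445; cost = 8.6%.
Debentures: weight = 13/83.6 = 0.1555; after-tax cost = 7.96% × (1 − 30.5%) = 5.5322%.
WACC = 0.8445 × 8.6000% + 0.1555 × 5.5322% = 8.1229%.
After the change:
Total capital V = 67.1 + 16.5 = 83.6.
Equity: weight = 67.1/83.6 = 0.8026; cost = 8.6%.
Debentures: weight = 16.5/83.6 = 0.1974; after-tax cost = 7.96% × (1 − 30.5%) = 5.5322%.
WACC = 0.8026 × 8.6000% + 0.1974 × 5.5322% = 7.9945%.
Change in WACC = 7.9945% − 8.1229% = -0.1284 pp.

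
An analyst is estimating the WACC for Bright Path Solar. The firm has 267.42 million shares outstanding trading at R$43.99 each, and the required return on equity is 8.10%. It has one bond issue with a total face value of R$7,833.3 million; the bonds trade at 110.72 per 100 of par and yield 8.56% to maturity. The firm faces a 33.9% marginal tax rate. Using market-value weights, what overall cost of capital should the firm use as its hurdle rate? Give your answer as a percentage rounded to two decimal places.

7.06%

Market value of equity E = 43.99 × 267.42m = 11763.8058m. Market value of debt D = 7833.3m × 110.72/100 = 8673.02976m.
Total capital V = 11763.8058 + 8673.02976 = 20436.83556.
Equity: weight = 11763.8058/20436.83556 = 0.5756; cost = 8.1%.
Bonds outstanding: weight = 8673.02976/20436.83556 = 0.4244; after-tax cost = 8.56% × (1 − 33.9%) = 5.6582%.
WACC = 0.5756 × 8.1000% + 0.4244 × 5.6582% = 7.0637%.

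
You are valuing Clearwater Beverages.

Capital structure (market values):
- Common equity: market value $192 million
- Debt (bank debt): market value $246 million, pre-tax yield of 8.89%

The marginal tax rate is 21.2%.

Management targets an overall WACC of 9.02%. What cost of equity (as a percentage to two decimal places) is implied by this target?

Total capital V = 192 + 246 = 438.
Equity weight = 192/438 = 0.4384.
Bank debt weight = 246/438 = 0.5616.
Debt contribution = 0.5616 × 8.89% × (1 − 21.2%) = 3.9345%.
Required equity contribution = 9.02% − 3.9345% = 5.0855%.
Re = 5.0855% / 0.4384 = 11.6013%.

11.60%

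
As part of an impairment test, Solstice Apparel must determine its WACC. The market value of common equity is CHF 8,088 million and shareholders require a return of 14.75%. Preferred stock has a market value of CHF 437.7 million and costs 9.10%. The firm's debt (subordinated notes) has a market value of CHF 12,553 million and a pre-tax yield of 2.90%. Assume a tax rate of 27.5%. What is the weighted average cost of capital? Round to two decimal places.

7.10%

Total capital V = 8088 + 437.7 + 12553 = 21078.7.
Equity: weight = 8088/21078.7 = 0.3837; cost = 14.75%.
Preferred: weight = 437.7/21078.7 = 0.0208; cost = 9.1%.
Subordinated notes: weight = 12553/21078.7 = 0.5955; after-tax cost = 2.9% × (1 − 27.5%) = 2.1025%.
WACC = 0.3837 × 14.7500% + 0.0208 × 9.1000% + 0.5955 × 2.1025% = 7.1007%.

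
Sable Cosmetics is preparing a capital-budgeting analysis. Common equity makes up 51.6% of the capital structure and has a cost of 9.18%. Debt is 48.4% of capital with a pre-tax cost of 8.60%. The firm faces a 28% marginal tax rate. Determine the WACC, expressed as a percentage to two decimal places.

7.73%

After-tax cost of debt = 8.6% × (1 − 28%) = 6.1920%.
WACC = 0.516 × 9.1800% + 0.484 × 6.1920% = 7.7338%.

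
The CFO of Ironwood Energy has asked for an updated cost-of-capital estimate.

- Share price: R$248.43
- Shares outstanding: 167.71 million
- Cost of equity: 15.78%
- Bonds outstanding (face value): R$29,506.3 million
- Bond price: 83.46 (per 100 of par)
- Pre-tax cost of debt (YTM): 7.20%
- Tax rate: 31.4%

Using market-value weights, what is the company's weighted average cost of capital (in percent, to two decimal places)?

11.75%

Market value of equity E = 248.43 × 167.71m = 41664.1953m. Market value of debt D = 29506.3m × 83.46/100 = 24625.95798m.
Total capital V = 41664.1953 + 24625.95798 = 66290.15328.
Equity: weight = 41664.1953/66290.15328 = 0.6285; cost = 15.78%.
Bonds outstanding: weight = 24625.95798/66290.15328 = 0.3715; after-tax cost = 7.2% × (1 − 31.4%) = 4.9392%.
WACC = 0.6285 × 15.7800% + 0.3715 × 4.9392% = 11.7528%.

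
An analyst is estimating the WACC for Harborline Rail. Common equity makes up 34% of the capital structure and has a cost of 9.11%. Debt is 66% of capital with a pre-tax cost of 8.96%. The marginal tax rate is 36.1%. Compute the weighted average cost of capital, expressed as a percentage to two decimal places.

6.88%

After-tax cost of debt = 8.96% × (1 − 36.1%) = 5.7254%.
WACC = 0.340 × 9.1100% + 0.660 × 5.7254% = 6.8762%.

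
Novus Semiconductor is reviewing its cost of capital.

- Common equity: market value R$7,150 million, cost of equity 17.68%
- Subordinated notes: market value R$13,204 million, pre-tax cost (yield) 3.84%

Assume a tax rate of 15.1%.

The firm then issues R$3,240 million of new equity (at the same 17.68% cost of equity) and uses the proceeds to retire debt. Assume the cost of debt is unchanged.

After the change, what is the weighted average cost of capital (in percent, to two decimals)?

10.62%

After the change:
Total capital V = 10390 + 9964 = 20354.
Equity: weight = 10390/20354 = 0.5105; cost = 17.68%.
Subordinated notes: weight = 9964/20354 = 0.4895; after-tax cost = 3.84% × (1 − 15.1%) = 3.2602%.
WACC = 0.5105 × 17.6800% + 0.4895 × 3.2602% = 10.6210%.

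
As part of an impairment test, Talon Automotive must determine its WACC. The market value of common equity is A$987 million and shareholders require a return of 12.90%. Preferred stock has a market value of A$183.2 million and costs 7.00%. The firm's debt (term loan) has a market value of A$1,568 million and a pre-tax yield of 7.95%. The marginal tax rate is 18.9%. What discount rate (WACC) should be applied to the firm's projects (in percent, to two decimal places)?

Total capital V = 987 + 183.2 + 1568 = 2738.2.
Equity: weight = 987/2738.2 = 0.3605; cost = 12.9%.
Preferred: weight = 183.2/2738.2 = 0.0669; cost = 7%.
Term loan: weight = 1568/2738.2 = 0.5726; after-tax cost = 7.95% × (1 − 18.9%) = 6.4475%.
WACC = 0.3605 × 12.9000% + 0.0669 × 7.0000% + 0.5726 × 6.4475% = 8.8103%.

8.81%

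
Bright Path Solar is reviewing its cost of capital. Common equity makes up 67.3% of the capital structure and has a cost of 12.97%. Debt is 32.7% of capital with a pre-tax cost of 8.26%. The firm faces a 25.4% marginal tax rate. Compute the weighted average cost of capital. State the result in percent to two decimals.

After-tax cost of debt = 8.26% × (1 − 25.4%) = 6.1620%.
WACC = 0.673 × 12.9700% + 0.327 × 6.1620% = 10.7438%.

10.74%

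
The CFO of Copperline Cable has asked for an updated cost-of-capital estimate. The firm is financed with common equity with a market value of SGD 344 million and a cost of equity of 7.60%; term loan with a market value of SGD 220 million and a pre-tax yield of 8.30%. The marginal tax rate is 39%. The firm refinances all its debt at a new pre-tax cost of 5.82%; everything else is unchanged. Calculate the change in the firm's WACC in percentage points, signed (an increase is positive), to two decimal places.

Current WACC:
Total capital V = 344 + 220 = 564.
Equity: weight = 344/564 = 0.6099; cost = 7.6%.
Term loan: weight = 220/564 = 0.3901; after-tax cost = 8.3% × (1 − 39%) = 5.0630%.
WACC = 0.6099 × 7.6000% + 0.3901 × 5.0630% = 6.6104%.
After the change:
Total capital V = 344 + 220 = 564.
Equity: weight = 344/564 = 0.6099; cost = 7.6%.
Term loan: weight = 220/564 = 0.3901; after-tax cost = 5.82% × (1 − 39%) = 3.5502%.
WACC = 0.6099 × 7.6000% + 0.3901 × 3.5502% = 6.0203%.
Change in WACC = 6.0203% − 6.6104% = -0.5901 pp.

-0.59 pp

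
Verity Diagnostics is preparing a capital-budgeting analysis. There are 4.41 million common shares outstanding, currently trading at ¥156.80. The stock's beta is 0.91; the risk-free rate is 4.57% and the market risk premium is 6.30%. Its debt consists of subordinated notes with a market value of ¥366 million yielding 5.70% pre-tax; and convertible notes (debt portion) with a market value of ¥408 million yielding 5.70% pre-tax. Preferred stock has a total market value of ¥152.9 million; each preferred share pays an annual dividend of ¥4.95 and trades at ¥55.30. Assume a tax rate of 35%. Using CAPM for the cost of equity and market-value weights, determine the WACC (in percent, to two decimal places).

7.02%

Cost of equity via CAPM: Re = 4.57% + 0.91 × 6.3% = 10.3030%.
Cost of preferred: Rp = 4.95 / 55.3 = 8.9512%.
Market value of equity E = 156.8 × 4.41m = 691.488m.
Total capital V = 691.488 + 152.9 + 366 + 408 = 1618.388.
Equity: weight = 691.488/1618.388 = 0.4273; cost = 10.303%.
Preferred: weight = 152.9/1618.388 = 0.0945; cost = 8.9512%.
Subordinated notes: weight = 366/1618.388 = 0.2262; after-tax cost = 5.7% × (1 − 35%) = 3.7050%.
Convertible notes (debt portion): weight = 408/1618.388 = 0.2521; after-tax cost = 5.7% × (1 − 35%) = 3.7050%.
WACC = 0.4273 × 10.3030% + 0.0945 × 8.9512% + 0.2262 × 3.7050% + 0.2521 × 3.7050% = 7.0198%.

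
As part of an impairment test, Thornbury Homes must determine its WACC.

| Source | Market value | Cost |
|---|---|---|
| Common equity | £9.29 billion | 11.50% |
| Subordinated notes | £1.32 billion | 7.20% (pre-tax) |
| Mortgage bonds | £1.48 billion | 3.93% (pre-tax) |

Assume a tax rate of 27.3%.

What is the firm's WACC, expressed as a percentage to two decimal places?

9.76%

Total capital V = 9.29 + 1.32 + 1.48 = 12.09.
Equity: weight = 9.29/12.09 = 0.7684; cost = 11.5%.
Subordinated notes: weight = 1.32/12.09 = 0.1092; after-tax cost = 7.2% × (1 − 27.3%) = 5.2344%.
Mortgage bonds: weight = 1.48/12.09 = 0.1224; after-tax cost = 3.93% × (1 − 27.3%) = 2.8571%.
WACC = 0.7684 × 11.5000% + 0.1092 × 5.2344% + 0.1224 × 2.8571% = 9.7579%.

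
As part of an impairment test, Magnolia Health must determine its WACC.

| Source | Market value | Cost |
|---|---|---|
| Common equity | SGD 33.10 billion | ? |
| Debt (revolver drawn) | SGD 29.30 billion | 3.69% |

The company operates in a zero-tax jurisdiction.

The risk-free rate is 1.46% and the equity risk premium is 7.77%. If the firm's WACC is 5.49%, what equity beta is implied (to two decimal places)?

Total capital V = 33.1 + 29.3 = 62.4.
Equity weight = 33.1/62.4 = 0.5304.
Revolver drawn weight = 29.3/62.4 = 0.4696.
Debt contribution = 0.4696 × 3.69% × (1 − 0%) = 1.7326%.
Required equity contribution = 5.49% − 1.7326% = 3.7574%  ⇒  Re = 7.0834%.
CAPM: 7.0834% = 1.46% + β × 7.77%  ⇒  β = 0.7237.

0.72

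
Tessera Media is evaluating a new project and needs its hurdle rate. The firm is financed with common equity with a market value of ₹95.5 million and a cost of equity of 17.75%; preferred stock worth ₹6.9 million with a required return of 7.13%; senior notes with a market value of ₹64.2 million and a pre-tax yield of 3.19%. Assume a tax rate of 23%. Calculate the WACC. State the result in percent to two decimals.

Total capital V = 95.5 + 6.9 + 64.2 = 166.6.
Equity: weight = 95.5/166.6 = 0.5732; cost = 17.75%.
Preferred: weight = 6.9/166.6 = 0.0414; cost = 7.13%.
Senior notes: weight = 64.2/166.6 = 0.3854; after-tax cost = 3.19% × (1 − 23%) = 2.4563%.
WACC = 0.5732 × 17.7500% + 0.0414 × 7.1300% + 0.3854 × 2.4563% = 11.4167%.

11.42%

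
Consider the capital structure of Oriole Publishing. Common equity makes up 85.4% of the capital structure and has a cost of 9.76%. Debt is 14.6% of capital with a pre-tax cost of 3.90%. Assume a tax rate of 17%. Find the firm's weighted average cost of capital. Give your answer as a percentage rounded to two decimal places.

After-tax cost of debt = 3.9% × (1 − 17%) = 3.2370%.
WACC = 0.854 × 9.7600% + 0.146 × 3.2370% = 8.8076%.

8.81%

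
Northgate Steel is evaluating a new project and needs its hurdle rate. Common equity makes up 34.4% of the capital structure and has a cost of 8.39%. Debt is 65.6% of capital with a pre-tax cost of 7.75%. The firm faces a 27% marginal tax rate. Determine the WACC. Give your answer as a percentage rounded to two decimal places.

6.60%

After-tax cost of debt = 7.75% × (1 − 27%) = 5.6575%.
WACC = 0.344 × 8.3900% + 0.656 × 5.6575% = 6.5975%.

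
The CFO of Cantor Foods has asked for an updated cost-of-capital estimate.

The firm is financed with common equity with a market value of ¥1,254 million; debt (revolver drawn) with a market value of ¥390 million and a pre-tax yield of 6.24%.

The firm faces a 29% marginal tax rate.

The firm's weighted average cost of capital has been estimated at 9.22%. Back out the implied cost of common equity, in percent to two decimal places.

Total capital V = 1254 + 390 = 1644.
Equity weight = 1254/1644 = 0.7628.
Revolver drawn weight = 390/1644 = 0.2372.
Debt contribution = 0.2372 × 6.24% × (1 − 29%) = 1.0510%.
Required equity contribution = 9.22% − 1.0510% = 8.1690%.
Re = 8.1690% / 0.7628 = 10.7096%.

10.71%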